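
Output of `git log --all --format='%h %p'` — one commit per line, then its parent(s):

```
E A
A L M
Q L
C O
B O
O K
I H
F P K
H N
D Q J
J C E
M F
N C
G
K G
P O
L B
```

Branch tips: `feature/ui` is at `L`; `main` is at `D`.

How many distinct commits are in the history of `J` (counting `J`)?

Walking parent pointers from J: reachable set = {A, B, C, E, F, G, J, K, L, M, O, P}.
That is 12 commits.

12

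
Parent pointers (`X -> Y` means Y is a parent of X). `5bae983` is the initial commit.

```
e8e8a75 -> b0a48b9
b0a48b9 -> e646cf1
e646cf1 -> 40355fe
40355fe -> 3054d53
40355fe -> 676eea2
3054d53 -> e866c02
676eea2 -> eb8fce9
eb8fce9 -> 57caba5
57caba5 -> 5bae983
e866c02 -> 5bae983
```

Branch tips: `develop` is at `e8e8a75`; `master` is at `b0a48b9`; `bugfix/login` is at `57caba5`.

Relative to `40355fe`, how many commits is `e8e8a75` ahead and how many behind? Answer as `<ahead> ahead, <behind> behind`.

Reachable from e8e8a75: {3054d53, 40355fe, 57caba5, 5bae983, 676eea2, b0a48b9, e646cf1, e866c02, e8e8a75, eb8fce9}.
Reachable from 40355fe: {3054d53, 40355fe, 57caba5, 5bae983, 676eea2, e866c02, eb8fce9}.
Only in e8e8a75's history (ahead): {b0a48b9, e646cf1, e8e8a75} — 3.
Only in 40355fe's history (behind): {} — 0.

3 ahead, 0 behind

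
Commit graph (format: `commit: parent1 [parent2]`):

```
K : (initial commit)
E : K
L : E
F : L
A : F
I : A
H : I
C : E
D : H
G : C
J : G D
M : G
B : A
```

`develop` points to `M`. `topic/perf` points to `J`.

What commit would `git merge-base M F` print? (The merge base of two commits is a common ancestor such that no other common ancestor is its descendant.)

Ancestors of M: {C, E, G, K, M}.
Ancestors of F: {E, F, K, L}.
Common ancestors: {E, K}.
Among these, E is not an ancestor of any other common ancestor — it is the merge base.

E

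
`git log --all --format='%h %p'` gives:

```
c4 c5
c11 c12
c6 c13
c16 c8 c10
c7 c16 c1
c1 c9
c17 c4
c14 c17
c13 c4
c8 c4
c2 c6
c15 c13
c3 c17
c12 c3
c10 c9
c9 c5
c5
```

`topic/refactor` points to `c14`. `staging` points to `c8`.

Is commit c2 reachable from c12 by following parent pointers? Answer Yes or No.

Ancestors of c12: {c12, c17, c3, c4, c5}.
c2 is not in that set, so it is not an ancestor of c12.

No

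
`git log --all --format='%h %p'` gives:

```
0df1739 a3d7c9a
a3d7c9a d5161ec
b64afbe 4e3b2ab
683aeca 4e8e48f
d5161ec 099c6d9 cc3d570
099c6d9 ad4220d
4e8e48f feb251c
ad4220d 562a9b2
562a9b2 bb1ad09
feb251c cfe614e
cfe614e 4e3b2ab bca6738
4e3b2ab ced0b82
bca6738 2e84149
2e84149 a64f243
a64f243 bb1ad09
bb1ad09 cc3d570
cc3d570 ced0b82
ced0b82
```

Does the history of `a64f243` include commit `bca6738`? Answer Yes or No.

No

Ancestors of a64f243: {a64f243, bb1ad09, cc3d570, ced0b82}.
bca6738 is not in that set, so it is not an ancestor of a64f243.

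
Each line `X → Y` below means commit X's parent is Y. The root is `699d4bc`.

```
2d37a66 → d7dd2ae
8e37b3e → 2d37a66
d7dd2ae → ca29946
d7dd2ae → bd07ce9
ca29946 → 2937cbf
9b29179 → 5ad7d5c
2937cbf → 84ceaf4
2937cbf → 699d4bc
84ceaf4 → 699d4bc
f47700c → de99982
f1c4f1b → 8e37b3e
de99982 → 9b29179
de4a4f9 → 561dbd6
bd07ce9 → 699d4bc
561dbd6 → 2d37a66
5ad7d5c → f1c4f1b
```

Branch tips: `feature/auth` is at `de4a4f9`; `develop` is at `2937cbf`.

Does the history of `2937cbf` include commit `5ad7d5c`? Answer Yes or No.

Ancestors of 2937cbf: {2937cbf, 699d4bc, 84ceaf4}.
5ad7d5c is not in that set, so it is not an ancestor of 2937cbf.

No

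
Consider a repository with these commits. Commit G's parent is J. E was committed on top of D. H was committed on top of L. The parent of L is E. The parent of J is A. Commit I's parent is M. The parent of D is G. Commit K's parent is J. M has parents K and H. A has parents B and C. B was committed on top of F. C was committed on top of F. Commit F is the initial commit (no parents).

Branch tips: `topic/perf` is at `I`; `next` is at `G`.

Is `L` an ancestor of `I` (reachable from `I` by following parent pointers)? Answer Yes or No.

Yes

Ancestors of I (commits reachable by following parents): {A, B, C, D, E, F, G, H, I, J, K, L, M}.
L is in that set, so it is an ancestor of I.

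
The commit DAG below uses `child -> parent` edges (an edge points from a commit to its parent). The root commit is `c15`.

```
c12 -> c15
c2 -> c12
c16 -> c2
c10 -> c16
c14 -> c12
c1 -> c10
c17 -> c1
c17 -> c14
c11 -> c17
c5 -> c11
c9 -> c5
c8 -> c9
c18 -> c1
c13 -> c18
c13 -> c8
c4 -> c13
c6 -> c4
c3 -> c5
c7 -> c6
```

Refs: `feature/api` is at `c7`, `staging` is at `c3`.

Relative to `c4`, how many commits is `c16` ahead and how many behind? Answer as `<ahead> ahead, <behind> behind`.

Reachable from c16: {c12, c15, c16, c2}.
Reachable from c4: {c1, c10, c11, c12, c13, c14, c15, c16, c17, c18, c2, c4, c5, c8, c9}.
Only in c16's history (ahead): {} — 0.
Only in c4's history (behind): {c1, c10, c11, c13, c14, c17, c18, c4, c5, c8, c9} — 11.

0 ahead, 11 behind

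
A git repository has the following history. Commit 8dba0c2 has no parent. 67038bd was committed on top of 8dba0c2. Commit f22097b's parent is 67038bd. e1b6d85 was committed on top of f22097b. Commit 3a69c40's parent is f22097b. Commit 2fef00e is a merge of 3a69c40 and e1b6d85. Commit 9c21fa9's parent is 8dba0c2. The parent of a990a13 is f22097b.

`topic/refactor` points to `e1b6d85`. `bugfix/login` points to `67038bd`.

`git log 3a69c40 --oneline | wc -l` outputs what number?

4

Walking parent pointers from 3a69c40: reachable set = {3a69c40, 67038bd, 8dba0c2, f22097b}.
That is 4 commits.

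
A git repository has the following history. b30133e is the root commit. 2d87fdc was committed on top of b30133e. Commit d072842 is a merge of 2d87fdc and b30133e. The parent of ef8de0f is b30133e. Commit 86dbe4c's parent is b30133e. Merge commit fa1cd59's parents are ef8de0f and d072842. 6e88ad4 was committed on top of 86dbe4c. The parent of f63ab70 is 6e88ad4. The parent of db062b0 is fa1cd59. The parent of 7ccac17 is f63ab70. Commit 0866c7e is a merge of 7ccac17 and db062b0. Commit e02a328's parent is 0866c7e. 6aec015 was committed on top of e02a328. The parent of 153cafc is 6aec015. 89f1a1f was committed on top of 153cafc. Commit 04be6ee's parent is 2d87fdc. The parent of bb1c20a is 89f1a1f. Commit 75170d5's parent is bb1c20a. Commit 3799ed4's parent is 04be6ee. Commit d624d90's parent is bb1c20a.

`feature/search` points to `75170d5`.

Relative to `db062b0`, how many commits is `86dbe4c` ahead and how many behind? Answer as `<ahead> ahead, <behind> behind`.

1 ahead, 5 behind

Reachable from 86dbe4c: {86dbe4c, b30133e}.
Reachable from db062b0: {2d87fdc, b30133e, d072842, db062b0, ef8de0f, fa1cd59}.
Only in 86dbe4c's history (ahead): {86dbe4c} — 1.
Only in db062b0's history (behind): {2d87fdc, d072842, db062b0, ef8de0f, fa1cd59} — 5.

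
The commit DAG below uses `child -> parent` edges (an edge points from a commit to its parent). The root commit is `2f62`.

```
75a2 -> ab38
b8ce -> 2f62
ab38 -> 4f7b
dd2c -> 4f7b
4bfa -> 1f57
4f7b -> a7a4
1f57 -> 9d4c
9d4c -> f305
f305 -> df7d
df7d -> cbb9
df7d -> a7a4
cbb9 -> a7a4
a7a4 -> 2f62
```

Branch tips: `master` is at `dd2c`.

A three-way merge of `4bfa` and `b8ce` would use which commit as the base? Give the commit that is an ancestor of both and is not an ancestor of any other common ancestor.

2f62

Ancestors of 4bfa: {1f57, 2f62, 4bfa, 9d4c, a7a4, cbb9, df7d, f305}.
Ancestors of b8ce: {2f62, b8ce}.
Common ancestors: {2f62}.
The only common ancestor is 2f62, so it is the merge base.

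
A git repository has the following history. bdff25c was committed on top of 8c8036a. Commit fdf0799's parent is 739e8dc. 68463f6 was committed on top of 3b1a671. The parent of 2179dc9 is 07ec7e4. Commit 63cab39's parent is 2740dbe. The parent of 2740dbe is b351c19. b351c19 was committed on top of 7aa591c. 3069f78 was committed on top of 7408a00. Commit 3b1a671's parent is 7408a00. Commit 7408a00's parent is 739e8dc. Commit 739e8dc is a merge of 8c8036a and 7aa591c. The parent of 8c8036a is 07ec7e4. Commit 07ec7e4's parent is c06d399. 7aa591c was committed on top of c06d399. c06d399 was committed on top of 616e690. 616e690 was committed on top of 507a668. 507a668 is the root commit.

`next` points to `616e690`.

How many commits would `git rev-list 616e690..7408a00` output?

Reachable from 7408a00: {07ec7e4, 507a668, 616e690, 739e8dc, 7408a00, 7aa591c, 8c8036a, c06d399}.
Reachable from 616e690: {507a668, 616e690}.
In 7408a00's history but not 616e690's: {07ec7e4, 739e8dc, 7408a00, 7aa591c, 8c8036a, c06d399} — 6 commits.

6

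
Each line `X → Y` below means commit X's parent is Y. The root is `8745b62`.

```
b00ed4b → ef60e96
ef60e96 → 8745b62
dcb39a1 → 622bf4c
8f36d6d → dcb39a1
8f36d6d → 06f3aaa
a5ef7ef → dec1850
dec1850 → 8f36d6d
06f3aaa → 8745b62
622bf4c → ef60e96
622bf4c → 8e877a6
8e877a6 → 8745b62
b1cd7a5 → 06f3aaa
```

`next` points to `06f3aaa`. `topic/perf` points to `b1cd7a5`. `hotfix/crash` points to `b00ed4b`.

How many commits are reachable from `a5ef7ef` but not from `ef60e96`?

7

Reachable from a5ef7ef: {06f3aaa, 622bf4c, 8745b62, 8e877a6, 8f36d6d, a5ef7ef, dcb39a1, dec1850, ef60e96}.
Reachable from ef60e96: {8745b62, ef60e96}.
In a5ef7ef's history but not ef60e96's: {06f3aaa, 622bf4c, 8e877a6, 8f36d6d, a5ef7ef, dcb39a1, dec1850} — 7 commits.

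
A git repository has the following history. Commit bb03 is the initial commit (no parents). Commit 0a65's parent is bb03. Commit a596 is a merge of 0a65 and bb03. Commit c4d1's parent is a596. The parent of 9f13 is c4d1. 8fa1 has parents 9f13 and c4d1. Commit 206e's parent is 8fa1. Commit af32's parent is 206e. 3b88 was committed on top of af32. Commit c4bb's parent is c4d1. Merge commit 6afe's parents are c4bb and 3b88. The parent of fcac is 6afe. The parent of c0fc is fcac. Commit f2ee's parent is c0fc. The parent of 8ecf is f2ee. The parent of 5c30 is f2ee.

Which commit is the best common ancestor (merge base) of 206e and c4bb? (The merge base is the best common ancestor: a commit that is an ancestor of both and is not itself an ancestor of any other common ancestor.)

c4d1

Ancestors of 206e: {0a65, 206e, 8fa1, 9f13, a596, bb03, c4d1}.
Ancestors of c4bb: {0a65, a596, bb03, c4bb, c4d1}.
Common ancestors: {0a65, a596, bb03, c4d1}.
Among these, c4d1 is not an ancestor of any other common ancestor — it is the merge base.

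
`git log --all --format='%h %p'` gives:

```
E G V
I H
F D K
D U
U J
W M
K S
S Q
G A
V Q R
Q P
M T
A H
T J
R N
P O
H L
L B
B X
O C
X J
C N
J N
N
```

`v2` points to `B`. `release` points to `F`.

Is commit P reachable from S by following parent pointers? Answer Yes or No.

Ancestors of S (commits reachable by following parents): {C, N, O, P, Q, S}.
P is in that set, so it is an ancestor of S.

Yes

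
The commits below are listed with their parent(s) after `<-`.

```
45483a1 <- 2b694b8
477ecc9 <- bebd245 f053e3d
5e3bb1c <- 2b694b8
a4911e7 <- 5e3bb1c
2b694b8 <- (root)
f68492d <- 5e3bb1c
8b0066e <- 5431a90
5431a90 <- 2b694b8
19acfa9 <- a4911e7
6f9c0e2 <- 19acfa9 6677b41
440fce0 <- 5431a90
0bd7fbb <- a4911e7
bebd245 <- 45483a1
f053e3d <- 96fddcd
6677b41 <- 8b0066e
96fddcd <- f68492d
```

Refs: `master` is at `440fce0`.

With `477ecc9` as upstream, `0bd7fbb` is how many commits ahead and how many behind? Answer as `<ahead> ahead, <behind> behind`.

2 ahead, 6 behind

Reachable from 0bd7fbb: {0bd7fbb, 2b694b8, 5e3bb1c, a4911e7}.
Reachable from 477ecc9: {2b694b8, 45483a1, 477ecc9, 5e3bb1c, 96fddcd, bebd245, f053e3d, f68492d}.
Only in 0bd7fbb's history (ahead): {0bd7fbb, a4911e7} — 2.
Only in 477ecc9's history (behind): {45483a1, 477ecc9, 96fddcd, bebd245, f053e3d, f68492d} — 6.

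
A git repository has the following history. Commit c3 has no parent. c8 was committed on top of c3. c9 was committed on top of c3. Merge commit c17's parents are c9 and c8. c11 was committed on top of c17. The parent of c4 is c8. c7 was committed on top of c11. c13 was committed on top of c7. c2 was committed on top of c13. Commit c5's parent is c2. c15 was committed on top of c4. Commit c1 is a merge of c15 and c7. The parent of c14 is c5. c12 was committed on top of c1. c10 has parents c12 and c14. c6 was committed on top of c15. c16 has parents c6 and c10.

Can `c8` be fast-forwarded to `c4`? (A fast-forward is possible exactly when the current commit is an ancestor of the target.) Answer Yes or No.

Yes

A fast-forward from c8 to c4 is possible iff c8 is an ancestor of c4.
Ancestors of c4: {c3, c4, c8}.
c8 is among them, so fast-forward is possible.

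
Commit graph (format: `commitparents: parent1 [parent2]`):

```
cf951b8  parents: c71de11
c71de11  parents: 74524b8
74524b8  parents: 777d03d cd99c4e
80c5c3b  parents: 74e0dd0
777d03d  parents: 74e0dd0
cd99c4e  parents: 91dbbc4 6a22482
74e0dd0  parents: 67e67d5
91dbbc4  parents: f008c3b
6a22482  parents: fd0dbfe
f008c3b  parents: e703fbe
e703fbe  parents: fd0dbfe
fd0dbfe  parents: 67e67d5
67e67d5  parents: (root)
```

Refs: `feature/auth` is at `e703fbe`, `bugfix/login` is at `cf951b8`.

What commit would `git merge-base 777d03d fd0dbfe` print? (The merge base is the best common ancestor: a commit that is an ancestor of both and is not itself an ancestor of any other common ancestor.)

67e67d5

Ancestors of 777d03d: {67e67d5, 74e0dd0, 777d03d}.
Ancestors of fd0dbfe: {67e67d5, fd0dbfe}.
Common ancestors: {67e67d5}.
The only common ancestor is 67e67d5, so it is the merge base.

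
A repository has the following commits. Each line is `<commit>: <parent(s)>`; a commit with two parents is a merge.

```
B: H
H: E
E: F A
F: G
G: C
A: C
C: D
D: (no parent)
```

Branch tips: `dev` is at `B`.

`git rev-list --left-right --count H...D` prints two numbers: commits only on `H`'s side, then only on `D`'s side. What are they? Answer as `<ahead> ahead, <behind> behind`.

6 ahead, 0 behind

Reachable from H: {A, C, D, E, F, G, H}.
Reachable from D: {D}.
Only in H's history (ahead): {A, C, E, F, G, H} — 6.
Only in D's history (behind): {} — 0.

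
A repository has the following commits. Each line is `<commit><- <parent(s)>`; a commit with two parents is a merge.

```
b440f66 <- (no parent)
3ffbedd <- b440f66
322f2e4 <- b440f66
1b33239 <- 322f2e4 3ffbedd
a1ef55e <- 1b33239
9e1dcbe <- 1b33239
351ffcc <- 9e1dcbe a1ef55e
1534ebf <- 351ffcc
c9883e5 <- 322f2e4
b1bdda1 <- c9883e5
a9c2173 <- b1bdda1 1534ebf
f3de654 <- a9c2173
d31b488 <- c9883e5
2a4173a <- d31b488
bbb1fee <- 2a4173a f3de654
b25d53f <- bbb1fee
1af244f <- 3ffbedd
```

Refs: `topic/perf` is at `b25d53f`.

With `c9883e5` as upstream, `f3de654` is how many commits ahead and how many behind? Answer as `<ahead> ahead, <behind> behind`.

Reachable from f3de654: {1534ebf, 1b33239, 322f2e4, 351ffcc, 3ffbedd, 9e1dcbe, a1ef55e, a9c2173, b1bdda1, b440f66, c9883e5, f3de654}.
Reachable from c9883e5: {322f2e4, b440f66, c9883e5}.
Only in f3de654's history (ahead): {1534ebf, 1b33239, 351ffcc, 3ffbedd, 9e1dcbe, a1ef55e, a9c2173, b1bdda1, f3de654} — 9.
Only in c9883e5's history (behind): {} — 0.

9 ahead, 0 behind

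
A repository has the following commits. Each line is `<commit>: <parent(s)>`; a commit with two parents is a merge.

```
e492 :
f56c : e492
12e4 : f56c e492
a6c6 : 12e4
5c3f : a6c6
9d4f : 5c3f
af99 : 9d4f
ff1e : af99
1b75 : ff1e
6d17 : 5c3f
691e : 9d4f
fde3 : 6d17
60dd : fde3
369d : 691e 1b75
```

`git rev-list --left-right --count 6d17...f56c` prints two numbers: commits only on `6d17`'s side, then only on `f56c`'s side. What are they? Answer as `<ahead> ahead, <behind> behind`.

4 ahead, 0 behind

Reachable from 6d17: {12e4, 5c3f, 6d17, a6c6, e492, f56c}.
Reachable from f56c: {e492, f56c}.
Only in 6d17's history (ahead): {12e4, 5c3f, 6d17, a6c6} — 4.
Only in f56c's history (behind): {} — 0.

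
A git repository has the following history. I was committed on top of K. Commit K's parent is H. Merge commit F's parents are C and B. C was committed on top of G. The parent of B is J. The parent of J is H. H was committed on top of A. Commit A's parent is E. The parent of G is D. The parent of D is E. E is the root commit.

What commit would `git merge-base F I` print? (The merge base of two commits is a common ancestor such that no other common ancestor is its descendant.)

Ancestors of F: {A, B, C, D, E, F, G, H, J}.
Ancestors of I: {A, E, H, I, K}.
Common ancestors: {A, E, H}.
Among these, H is not an ancestor of any other common ancestor — it is the merge base.

H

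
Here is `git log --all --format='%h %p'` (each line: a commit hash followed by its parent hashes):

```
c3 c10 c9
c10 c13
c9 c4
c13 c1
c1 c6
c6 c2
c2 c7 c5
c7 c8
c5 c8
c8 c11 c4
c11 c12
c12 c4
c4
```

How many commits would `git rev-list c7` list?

5

Walking parent pointers from c7: reachable set = {c11, c12, c4, c7, c8}.
That is 5 commits.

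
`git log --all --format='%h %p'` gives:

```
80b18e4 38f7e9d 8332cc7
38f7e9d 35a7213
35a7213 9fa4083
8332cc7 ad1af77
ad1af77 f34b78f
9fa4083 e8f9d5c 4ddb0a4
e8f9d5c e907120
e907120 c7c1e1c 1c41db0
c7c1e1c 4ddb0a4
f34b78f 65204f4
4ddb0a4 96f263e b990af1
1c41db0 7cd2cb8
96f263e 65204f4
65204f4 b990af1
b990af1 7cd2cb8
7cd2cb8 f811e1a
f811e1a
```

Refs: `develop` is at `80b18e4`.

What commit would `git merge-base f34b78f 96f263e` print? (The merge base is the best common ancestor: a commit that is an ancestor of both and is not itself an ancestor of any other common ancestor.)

65204f4

Ancestors of f34b78f: {65204f4, 7cd2cb8, b990af1, f34b78f, f811e1a}.
Ancestors of 96f263e: {65204f4, 7cd2cb8, 96f263e, b990af1, f811e1a}.
Common ancestors: {65204f4, 7cd2cb8, b990af1, f811e1a}.
Among these, 65204f4 is not an ancestor of any other common ancestor — it is the merge base.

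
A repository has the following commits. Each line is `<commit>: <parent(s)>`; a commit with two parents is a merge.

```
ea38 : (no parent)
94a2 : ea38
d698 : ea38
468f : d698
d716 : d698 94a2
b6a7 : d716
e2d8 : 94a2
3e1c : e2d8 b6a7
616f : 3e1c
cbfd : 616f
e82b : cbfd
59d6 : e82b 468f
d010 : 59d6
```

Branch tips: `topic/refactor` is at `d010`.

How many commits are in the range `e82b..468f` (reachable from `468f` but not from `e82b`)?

Reachable from 468f: {468f, d698, ea38}.
Reachable from e82b: {3e1c, 616f, 94a2, b6a7, cbfd, d698, d716, e2d8, e82b, ea38}.
In 468f's history but not e82b's: {468f} — 1 commit.

1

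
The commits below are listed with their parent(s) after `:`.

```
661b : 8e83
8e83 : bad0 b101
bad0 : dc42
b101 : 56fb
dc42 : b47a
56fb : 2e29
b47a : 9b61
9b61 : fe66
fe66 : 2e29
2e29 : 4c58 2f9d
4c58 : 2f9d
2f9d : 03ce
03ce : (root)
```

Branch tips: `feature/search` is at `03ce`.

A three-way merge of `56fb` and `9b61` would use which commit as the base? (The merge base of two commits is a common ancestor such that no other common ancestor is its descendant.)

2e29

Ancestors of 56fb: {03ce, 2e29, 2f9d, 4c58, 56fb}.
Ancestors of 9b61: {03ce, 2e29, 2f9d, 4c58, 9b61, fe66}.
Common ancestors: {03ce, 2e29, 2f9d, 4c58}.
Among these, 2e29 is not an ancestor of any other common ancestor — it is the merge base.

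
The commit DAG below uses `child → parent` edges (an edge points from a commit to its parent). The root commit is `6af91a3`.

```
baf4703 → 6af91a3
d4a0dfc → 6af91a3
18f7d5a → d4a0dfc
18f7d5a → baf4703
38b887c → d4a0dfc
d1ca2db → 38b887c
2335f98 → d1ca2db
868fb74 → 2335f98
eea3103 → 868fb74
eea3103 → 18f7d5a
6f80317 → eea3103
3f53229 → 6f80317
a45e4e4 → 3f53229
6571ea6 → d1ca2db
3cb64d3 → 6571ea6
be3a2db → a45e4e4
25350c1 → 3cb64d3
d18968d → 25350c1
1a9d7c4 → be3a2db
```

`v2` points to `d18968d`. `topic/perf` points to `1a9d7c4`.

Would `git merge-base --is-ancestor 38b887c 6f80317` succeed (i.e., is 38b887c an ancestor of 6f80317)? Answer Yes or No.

Ancestors of 6f80317 (commits reachable by following parents): {18f7d5a, 2335f98, 38b887c, 6af91a3, 6f80317, 868fb74, baf4703, d1ca2db, d4a0dfc, eea3103}.
38b887c is in that set, so it is an ancestor of 6f80317.

Yes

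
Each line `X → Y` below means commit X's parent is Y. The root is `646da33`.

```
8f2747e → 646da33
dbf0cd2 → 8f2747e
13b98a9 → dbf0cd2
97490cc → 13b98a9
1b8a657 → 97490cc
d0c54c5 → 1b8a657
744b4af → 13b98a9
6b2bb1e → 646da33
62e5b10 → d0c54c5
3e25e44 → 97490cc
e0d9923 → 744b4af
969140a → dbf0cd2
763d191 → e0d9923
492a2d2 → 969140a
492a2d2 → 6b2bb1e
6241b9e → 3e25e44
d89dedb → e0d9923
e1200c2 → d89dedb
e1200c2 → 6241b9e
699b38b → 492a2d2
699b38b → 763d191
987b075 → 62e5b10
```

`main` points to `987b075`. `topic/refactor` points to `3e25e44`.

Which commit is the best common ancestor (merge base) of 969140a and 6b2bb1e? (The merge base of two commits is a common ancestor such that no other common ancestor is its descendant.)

646da33

Ancestors of 969140a: {646da33, 8f2747e, 969140a, dbf0cd2}.
Ancestors of 6b2bb1e: {646da33, 6b2bb1e}.
Common ancestors: {646da33}.
The only common ancestor is 646da33, so it is the merge base.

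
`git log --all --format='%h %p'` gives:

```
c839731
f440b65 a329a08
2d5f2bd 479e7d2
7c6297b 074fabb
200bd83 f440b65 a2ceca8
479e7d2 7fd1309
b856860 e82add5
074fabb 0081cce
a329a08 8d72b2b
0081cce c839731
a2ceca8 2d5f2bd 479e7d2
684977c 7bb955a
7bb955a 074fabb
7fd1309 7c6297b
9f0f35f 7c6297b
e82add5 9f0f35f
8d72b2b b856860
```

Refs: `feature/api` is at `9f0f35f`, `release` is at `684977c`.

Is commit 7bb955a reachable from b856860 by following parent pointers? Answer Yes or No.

No

Ancestors of b856860: {0081cce, 074fabb, 7c6297b, 9f0f35f, b856860, c839731, e82add5}.
7bb955a is not in that set, so it is not an ancestor of b856860.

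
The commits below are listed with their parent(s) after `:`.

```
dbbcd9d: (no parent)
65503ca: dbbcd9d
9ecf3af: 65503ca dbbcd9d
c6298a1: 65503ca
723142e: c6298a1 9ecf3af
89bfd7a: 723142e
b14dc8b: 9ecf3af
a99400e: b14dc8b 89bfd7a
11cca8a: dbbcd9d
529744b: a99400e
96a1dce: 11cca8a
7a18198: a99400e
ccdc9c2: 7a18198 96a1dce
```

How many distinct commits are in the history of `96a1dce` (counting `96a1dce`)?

Walking parent pointers from 96a1dce: reachable set = {11cca8a, 96a1dce, dbbcd9d}.
That is 3 commits.

3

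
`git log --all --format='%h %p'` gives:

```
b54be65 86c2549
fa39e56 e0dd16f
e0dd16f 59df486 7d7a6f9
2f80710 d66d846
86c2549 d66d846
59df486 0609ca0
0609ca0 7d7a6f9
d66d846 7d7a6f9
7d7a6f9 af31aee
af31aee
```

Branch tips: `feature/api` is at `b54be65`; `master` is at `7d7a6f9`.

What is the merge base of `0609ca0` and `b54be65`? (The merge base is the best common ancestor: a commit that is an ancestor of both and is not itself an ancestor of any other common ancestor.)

Ancestors of 0609ca0: {0609ca0, 7d7a6f9, af31aee}.
Ancestors of b54be65: {7d7a6f9, 86c2549, af31aee, b54be65, d66d846}.
Common ancestors: {7d7a6f9, af31aee}.
Among these, 7d7a6f9 is not an ancestor of any other common ancestor — it is the merge base.

7d7a6f9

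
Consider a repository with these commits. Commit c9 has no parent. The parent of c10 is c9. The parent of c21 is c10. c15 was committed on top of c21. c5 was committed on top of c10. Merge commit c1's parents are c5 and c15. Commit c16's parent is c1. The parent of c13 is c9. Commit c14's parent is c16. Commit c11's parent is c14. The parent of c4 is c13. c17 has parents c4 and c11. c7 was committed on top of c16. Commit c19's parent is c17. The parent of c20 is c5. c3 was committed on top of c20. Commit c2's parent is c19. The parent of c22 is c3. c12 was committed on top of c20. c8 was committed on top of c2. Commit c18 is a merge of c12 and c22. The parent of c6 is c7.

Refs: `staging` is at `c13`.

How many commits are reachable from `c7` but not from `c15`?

Reachable from c7: {c1, c10, c15, c16, c21, c5, c7, c9}.
Reachable from c15: {c10, c15, c21, c9}.
In c7's history but not c15's: {c1, c16, c5, c7} — 4 commits.

4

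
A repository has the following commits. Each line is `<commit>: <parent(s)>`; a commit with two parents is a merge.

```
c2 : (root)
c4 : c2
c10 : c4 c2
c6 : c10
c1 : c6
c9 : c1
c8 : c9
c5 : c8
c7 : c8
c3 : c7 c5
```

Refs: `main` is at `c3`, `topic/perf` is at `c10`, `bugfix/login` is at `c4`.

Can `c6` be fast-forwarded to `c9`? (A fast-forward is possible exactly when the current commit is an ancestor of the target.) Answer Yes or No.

A fast-forward from c6 to c9 is possible iff c6 is an ancestor of c9.
Ancestors of c9: {c1, c10, c2, c4, c6, c9}.
c6 is among them, so fast-forward is possible.

Yes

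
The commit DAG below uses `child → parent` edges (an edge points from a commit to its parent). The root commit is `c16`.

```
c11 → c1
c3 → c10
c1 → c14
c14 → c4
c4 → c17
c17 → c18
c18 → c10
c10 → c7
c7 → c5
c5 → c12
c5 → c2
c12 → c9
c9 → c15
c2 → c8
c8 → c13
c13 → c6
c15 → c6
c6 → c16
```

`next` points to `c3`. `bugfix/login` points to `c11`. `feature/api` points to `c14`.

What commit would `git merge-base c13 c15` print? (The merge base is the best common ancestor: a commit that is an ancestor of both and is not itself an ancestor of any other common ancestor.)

Ancestors of c13: {c13, c16, c6}.
Ancestors of c15: {c15, c16, c6}.
Common ancestors: {c16, c6}.
Among these, c6 is not an ancestor of any other common ancestor — it is the merge base.

c6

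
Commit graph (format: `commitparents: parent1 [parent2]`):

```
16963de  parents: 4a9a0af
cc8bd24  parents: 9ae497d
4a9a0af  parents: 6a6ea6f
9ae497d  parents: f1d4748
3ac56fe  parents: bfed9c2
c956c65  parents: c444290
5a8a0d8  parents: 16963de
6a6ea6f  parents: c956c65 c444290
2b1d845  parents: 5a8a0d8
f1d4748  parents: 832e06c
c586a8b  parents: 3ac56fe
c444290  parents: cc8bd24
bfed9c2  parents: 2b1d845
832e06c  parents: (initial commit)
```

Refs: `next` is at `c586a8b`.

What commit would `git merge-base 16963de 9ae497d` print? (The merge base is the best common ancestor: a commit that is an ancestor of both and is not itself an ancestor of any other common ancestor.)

Ancestors of 16963de: {16963de, 4a9a0af, 6a6ea6f, 832e06c, 9ae497d, c444290, c956c65, cc8bd24, f1d4748}.
Ancestors of 9ae497d: {832e06c, 9ae497d, f1d4748}.
Common ancestors: {832e06c, 9ae497d, f1d4748}.
Among these, 9ae497d is not an ancestor of any other common ancestor — it is the merge base.

9ae497d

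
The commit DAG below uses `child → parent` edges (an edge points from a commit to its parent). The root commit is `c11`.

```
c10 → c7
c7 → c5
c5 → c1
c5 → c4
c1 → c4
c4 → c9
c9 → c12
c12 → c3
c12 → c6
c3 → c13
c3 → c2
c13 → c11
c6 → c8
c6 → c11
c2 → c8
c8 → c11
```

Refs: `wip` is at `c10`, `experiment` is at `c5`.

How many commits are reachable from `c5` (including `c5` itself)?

Walking parent pointers from c5: reachable set = {c1, c11, c12, c13, c2, c3, c4, c5, c6, c8, c9}.
That is 11 commits.

11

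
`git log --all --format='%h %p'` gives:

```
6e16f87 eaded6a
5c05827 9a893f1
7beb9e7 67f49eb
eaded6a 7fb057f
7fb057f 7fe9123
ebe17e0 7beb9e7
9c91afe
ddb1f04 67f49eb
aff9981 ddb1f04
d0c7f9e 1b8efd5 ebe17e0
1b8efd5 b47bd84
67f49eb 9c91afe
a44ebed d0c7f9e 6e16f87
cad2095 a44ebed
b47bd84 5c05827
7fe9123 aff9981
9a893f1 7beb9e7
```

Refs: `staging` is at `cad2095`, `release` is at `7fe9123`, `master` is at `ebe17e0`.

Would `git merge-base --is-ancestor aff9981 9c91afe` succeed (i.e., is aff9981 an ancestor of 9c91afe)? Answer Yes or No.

No

Ancestors of 9c91afe: {9c91afe}.
aff9981 is not in that set, so it is not an ancestor of 9c91afe.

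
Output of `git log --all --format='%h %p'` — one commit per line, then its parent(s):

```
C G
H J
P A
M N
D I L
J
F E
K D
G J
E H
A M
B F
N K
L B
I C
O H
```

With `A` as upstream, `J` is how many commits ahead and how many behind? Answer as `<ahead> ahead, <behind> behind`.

Reachable from J: {J}.
Reachable from A: {A, B, C, D, E, F, G, H, I, J, K, L, M, N}.
Only in J's history (ahead): {} — 0.
Only in A's history (behind): {A, B, C, D, E, F, G, H, I, K, L, M, N} — 13.

0 ahead, 13 behind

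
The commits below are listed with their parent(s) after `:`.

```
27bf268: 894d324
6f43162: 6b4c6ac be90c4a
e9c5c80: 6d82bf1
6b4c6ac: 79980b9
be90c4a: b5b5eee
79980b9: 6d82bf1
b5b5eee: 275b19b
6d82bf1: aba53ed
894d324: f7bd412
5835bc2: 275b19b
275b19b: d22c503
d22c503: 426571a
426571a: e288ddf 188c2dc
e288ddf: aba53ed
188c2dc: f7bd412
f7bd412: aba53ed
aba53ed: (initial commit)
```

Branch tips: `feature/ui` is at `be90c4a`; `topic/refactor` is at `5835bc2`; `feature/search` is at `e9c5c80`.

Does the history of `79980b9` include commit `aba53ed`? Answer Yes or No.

Yes

Ancestors of 79980b9 (commits reachable by following parents): {6d82bf1, 79980b9, aba53ed}.
aba53ed is in that set, so it is an ancestor of 79980b9.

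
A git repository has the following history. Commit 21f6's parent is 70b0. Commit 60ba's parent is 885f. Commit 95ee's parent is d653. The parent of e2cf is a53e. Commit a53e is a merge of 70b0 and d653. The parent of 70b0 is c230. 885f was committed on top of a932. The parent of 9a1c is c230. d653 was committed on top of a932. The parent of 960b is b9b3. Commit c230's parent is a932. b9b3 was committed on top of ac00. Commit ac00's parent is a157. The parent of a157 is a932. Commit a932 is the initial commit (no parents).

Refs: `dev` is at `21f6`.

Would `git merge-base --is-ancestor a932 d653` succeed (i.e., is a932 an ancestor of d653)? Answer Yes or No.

Yes

Ancestors of d653 (commits reachable by following parents): {a932, d653}.
a932 is in that set, so it is an ancestor of d653.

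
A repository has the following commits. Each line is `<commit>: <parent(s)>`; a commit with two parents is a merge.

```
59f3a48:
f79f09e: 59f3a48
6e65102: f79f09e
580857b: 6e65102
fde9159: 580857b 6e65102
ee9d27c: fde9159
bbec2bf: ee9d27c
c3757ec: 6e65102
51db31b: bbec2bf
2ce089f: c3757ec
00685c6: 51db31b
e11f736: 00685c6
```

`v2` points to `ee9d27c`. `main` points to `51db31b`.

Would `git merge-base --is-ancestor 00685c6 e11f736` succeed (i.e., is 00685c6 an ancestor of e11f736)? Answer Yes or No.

Ancestors of e11f736 (commits reachable by following parents): {00685c6, 51db31b, 580857b, 59f3a48, 6e65102, bbec2bf, e11f736, ee9d27c, f79f09e, fde9159}.
00685c6 is in that set, so it is an ancestor of e11f736.

Yes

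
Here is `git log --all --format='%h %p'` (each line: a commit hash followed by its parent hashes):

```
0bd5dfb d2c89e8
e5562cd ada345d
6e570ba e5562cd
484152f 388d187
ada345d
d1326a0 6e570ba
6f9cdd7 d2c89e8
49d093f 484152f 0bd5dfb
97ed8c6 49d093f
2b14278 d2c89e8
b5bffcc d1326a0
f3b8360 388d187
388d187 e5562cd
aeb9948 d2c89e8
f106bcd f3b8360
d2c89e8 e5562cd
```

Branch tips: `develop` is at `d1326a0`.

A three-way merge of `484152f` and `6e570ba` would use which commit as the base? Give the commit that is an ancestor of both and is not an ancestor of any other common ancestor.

Ancestors of 484152f: {388d187, 484152f, ada345d, e5562cd}.
Ancestors of 6e570ba: {6e570ba, ada345d, e5562cd}.
Common ancestors: {ada345d, e5562cd}.
Among these, e5562cd is not an ancestor of any other common ancestor — it is the merge base.

e5562cd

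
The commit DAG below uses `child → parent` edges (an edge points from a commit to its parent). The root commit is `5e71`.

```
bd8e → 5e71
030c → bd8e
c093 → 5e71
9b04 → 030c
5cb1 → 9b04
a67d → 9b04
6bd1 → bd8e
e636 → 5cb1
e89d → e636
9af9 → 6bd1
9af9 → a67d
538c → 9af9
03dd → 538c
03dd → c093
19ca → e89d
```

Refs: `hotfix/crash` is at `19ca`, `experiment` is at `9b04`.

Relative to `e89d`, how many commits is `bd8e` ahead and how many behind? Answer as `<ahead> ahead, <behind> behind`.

Reachable from bd8e: {5e71, bd8e}.
Reachable from e89d: {030c, 5cb1, 5e71, 9b04, bd8e, e636, e89d}.
Only in bd8e's history (ahead): {} — 0.
Only in e89d's history (behind): {030c, 5cb1, 9b04, e636, e89d} — 5.

0 ahead, 5 behind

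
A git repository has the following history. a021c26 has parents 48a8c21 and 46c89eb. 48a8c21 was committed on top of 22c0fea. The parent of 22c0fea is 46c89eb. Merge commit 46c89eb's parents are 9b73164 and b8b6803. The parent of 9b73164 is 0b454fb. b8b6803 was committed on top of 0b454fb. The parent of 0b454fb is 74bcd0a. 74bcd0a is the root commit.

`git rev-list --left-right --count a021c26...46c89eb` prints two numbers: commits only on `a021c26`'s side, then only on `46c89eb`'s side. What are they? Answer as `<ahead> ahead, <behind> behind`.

3 ahead, 0 behind

Reachable from a021c26: {0b454fb, 22c0fea, 46c89eb, 48a8c21, 74bcd0a, 9b73164, a021c26, b8b6803}.
Reachable from 46c89eb: {0b454fb, 46c89eb, 74bcd0a, 9b73164, b8b6803}.
Only in a021c26's history (ahead): {22c0fea, 48a8c21, a021c26} — 3.
Only in 46c89eb's history (behind): {} — 0.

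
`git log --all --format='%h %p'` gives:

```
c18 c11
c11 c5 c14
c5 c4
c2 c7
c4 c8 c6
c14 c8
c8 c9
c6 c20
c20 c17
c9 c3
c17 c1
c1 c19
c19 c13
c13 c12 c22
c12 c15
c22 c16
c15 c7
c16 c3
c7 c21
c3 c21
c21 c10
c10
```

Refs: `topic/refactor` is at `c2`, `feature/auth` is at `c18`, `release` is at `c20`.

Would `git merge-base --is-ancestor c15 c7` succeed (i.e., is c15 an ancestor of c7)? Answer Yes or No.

Ancestors of c7: {c10, c21, c7}.
c15 is not in that set, so it is not an ancestor of c7.

No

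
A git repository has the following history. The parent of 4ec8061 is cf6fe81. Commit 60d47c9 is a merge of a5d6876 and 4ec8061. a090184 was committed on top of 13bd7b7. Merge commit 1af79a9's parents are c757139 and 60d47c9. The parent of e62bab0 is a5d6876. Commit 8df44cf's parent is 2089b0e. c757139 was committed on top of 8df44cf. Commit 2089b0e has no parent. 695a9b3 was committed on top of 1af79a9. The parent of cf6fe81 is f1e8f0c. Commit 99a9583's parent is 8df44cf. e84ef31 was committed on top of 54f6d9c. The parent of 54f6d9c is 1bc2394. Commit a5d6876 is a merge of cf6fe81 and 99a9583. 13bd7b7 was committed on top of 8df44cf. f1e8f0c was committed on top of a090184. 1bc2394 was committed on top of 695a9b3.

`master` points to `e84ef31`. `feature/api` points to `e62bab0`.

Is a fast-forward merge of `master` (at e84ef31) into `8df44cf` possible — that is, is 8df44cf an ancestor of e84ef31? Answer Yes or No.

Yes

A fast-forward from 8df44cf to e84ef31 is possible iff 8df44cf is an ancestor of e84ef31.
Ancestors of e84ef31: {13bd7b7, 1af79a9, 1bc2394, 2089b0e, 4ec8061, 54f6d9c, 60d47c9, 695a9b3, 8df44cf, 99a9583, a090184, a5d6876, c757139, cf6fe81, e84ef31, f1e8f0c}.
8df44cf is among them, so fast-forward is possible.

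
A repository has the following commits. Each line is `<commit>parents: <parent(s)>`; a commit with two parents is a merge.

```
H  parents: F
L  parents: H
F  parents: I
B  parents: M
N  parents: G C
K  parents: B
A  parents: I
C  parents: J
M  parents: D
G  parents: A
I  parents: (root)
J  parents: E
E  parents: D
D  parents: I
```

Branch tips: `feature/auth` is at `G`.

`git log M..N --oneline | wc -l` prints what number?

6

Reachable from N: {A, C, D, E, G, I, J, N}.
Reachable from M: {D, I, M}.
In N's history but not M's: {A, C, E, G, J, N} — 6 commits.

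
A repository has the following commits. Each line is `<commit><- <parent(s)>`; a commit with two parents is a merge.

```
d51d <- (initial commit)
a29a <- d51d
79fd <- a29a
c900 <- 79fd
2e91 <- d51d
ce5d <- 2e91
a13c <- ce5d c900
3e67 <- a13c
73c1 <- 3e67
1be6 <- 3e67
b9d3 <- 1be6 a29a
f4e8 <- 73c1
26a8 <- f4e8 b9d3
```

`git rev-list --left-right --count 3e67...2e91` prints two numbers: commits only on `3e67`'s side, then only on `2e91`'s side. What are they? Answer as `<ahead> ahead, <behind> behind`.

6 ahead, 0 behind

Reachable from 3e67: {2e91, 3e67, 79fd, a13c, a29a, c900, ce5d, d51d}.
Reachable from 2e91: {2e91, d51d}.
Only in 3e67's history (ahead): {3e67, 79fd, a13c, a29a, c900, ce5d} — 6.
Only in 2e91's history (behind): {} — 0.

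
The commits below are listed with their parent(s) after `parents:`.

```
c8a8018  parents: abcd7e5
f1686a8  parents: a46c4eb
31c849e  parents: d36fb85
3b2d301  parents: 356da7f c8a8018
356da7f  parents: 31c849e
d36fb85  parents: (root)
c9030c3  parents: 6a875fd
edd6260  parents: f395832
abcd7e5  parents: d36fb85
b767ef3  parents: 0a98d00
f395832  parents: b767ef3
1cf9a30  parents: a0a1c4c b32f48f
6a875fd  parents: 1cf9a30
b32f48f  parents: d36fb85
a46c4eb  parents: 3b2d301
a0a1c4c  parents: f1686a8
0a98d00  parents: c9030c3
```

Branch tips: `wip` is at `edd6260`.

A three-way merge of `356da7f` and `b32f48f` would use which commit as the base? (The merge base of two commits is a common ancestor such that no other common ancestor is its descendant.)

d36fb85

Ancestors of 356da7f: {31c849e, 356da7f, d36fb85}.
Ancestors of b32f48f: {b32f48f, d36fb85}.
Common ancestors: {d36fb85}.
The only common ancestor is d36fb85, so it is the merge base.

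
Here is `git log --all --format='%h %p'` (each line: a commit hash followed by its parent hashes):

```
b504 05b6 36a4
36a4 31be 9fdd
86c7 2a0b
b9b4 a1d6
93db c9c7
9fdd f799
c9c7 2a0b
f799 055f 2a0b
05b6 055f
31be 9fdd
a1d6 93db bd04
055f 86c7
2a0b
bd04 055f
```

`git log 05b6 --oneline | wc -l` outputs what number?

Walking parent pointers from 05b6: reachable set = {055f, 05b6, 2a0b, 86c7}.
That is 4 commits.

4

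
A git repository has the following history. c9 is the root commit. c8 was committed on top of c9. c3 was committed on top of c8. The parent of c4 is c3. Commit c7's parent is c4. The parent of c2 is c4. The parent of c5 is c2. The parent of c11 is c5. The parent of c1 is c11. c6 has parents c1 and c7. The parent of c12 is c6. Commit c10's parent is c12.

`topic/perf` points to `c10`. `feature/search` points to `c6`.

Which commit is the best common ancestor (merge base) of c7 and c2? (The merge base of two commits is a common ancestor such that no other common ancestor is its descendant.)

Ancestors of c7: {c3, c4, c7, c8, c9}.
Ancestors of c2: {c2, c3, c4, c8, c9}.
Common ancestors: {c3, c4, c8, c9}.
Among these, c4 is not an ancestor of any other common ancestor — it is the merge base.

c4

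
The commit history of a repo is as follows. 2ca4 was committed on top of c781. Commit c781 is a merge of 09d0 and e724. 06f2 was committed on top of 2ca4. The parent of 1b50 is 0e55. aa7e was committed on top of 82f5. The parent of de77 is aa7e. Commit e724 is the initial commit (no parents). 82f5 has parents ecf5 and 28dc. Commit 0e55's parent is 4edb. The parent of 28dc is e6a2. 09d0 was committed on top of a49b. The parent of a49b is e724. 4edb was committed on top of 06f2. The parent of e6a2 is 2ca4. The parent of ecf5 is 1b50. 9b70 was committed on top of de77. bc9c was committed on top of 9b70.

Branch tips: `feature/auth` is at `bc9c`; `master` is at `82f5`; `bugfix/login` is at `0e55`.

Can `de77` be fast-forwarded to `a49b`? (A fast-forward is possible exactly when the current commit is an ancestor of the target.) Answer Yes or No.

No

A fast-forward from de77 to a49b is possible iff de77 is an ancestor of a49b.
Ancestors of a49b: {a49b, e724}.
de77 is not among them, so fast-forward is not possible.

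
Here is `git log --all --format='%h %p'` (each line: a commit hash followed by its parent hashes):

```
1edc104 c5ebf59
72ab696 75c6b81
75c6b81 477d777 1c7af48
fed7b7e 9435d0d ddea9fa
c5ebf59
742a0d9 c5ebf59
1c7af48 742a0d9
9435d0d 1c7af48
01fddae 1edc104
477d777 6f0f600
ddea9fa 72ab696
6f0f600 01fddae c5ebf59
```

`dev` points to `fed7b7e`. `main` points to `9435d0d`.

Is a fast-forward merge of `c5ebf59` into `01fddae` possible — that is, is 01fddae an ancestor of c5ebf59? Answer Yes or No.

A fast-forward from 01fddae to c5ebf59 is possible iff 01fddae is an ancestor of c5ebf59.
Ancestors of c5ebf59: {c5ebf59}.
01fddae is not among them, so fast-forward is not possible.

No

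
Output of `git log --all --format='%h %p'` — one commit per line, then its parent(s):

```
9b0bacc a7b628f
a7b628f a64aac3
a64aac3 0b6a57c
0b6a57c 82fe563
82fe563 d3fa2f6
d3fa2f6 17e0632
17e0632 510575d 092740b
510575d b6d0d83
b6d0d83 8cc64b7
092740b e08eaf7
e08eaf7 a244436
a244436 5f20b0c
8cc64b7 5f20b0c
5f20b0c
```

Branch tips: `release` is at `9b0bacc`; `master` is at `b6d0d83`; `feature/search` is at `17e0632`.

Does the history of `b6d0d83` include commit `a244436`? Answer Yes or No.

No

Ancestors of b6d0d83: {5f20b0c, 8cc64b7, b6d0d83}.
a244436 is not in that set, so it is not an ancestor of b6d0d83.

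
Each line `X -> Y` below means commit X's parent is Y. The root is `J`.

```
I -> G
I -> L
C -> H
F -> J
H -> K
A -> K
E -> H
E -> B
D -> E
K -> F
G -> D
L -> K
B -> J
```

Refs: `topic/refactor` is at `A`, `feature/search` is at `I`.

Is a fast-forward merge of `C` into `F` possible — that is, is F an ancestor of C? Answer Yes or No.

Yes

A fast-forward from F to C is possible iff F is an ancestor of C.
Ancestors of C: {C, F, H, J, K}.
F is among them, so fast-forward is possible.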